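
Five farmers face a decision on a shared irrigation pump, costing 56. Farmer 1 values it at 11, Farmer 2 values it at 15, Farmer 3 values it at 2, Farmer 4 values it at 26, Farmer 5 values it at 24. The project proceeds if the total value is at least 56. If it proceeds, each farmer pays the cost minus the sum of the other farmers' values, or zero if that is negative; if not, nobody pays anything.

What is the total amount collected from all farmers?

6

Total value 78 ≥ cost 56, so it is built.
Farmer 1: others sum to 67; max(0, 56 - 67) = 0.
Farmer 2: others sum to 63; max(0, 56 - 63) = 0.
Farmer 3: others sum to 76; max(0, 56 - 76) = 0.
Farmer 4: others sum to 52; max(0, 56 - 52) = 4.
Farmer 5: others sum to 54; max(0, 56 - 54) = 2.
Total collected = 0 + 0 + 0 + 4 + 2 = 6.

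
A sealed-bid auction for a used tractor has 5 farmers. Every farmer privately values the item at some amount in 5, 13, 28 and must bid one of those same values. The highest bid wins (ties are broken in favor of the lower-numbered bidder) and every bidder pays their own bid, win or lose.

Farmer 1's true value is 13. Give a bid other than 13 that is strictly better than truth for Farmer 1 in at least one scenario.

5

Suppose Farmer 2 bids 5, Farmer 3 bids 5, Farmer 4 bids 5 and Farmer 5 bids 5.
Bid 13: wins, pays 13, utility 13 - 13 = 0.
Bid 5: wins, pays 5, utility 13 - 5 = 8.
So bidding 5 beats truth here (8 > 0).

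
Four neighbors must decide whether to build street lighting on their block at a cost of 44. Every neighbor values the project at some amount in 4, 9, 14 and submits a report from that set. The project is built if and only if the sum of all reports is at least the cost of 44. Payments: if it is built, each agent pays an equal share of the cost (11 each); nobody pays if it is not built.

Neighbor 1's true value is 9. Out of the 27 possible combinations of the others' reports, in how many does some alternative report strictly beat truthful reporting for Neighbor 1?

Others report (9, 14, 14): truth gives -2; report 4 gives 0 > -2. Violating.
Others report (14, 9, 14): truth gives -2; report 4 gives 0 > -2. Violating.
Others report (14, 14, 9): truth gives -2; report 4 gives 0 > -2. Violating.
Others report (4, 4, 4): truth gives 0; no alternative beats it.
Others report (4, 4, 9): truth gives 0; no alternative beats it.
(Checking all 27 profiles: 3 have a profitable deviation, 24 do not.)

3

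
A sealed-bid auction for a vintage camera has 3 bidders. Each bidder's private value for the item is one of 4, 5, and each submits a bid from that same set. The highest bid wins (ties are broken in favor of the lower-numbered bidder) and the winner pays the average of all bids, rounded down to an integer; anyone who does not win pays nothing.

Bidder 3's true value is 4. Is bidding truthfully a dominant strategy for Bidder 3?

Yes

Check each profile of the others' bids and compare truth against every alternative bid.
Others bid (4, 4): truth gives 0, best alternative gives 0.
Others bid (4, 5): truth gives 0, best alternative gives 0.
Others bid (5, 4): truth gives 0, best alternative gives 0.
Others bid (5, 5): truth gives 0, best alternative gives 0.
In every case the truthful bid is at least as good as any alternative, so it is a dominant strategy.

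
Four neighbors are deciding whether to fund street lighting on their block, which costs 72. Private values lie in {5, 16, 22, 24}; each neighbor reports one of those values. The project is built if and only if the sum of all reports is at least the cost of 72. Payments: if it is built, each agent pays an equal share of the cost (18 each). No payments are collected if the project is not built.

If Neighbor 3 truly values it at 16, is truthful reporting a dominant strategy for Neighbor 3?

Consider the case where Neighbor 1 reports 16, Neighbor 2 reports 16 and Neighbor 4 reports 24.
Truthful report 16: project built, pays 18, utility 16 - 18 = -2.
Report 5 instead: project not built, utility 0.
Since 0 > -2, reporting 5 is strictly better here, so truthful reporting is not dominant.

No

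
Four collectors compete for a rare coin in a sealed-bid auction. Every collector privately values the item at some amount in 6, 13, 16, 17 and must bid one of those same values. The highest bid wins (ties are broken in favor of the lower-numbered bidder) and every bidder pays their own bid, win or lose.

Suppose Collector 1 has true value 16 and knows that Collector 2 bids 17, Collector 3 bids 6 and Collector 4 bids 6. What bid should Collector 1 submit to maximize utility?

17

Bid 6: loses but pays 6, utility -6.
Bid 13: loses but pays 13, utility -13.
Bid 16: loses but pays 16, utility -16.
Bid 17: wins, pays 17, utility 16 - 17 = -1.
The best choice is 17 with utility -1.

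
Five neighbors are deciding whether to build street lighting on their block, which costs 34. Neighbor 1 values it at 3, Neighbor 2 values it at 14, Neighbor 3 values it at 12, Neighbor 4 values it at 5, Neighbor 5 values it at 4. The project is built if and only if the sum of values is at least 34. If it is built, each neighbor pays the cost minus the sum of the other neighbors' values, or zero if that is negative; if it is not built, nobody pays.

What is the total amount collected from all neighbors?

19

Total value 38 ≥ cost 34, so it is built.
Neighbor 1: others sum to 35; max(0, 34 - 35) = 0.
Neighbor 2: others sum to 24; max(0, 34 - 24) = 10.
Neighbor 3: others sum to 26; max(0, 34 - 26) = 8.
Neighbor 4: others sum to 33; max(0, 34 - 33) = 1.
Neighbor 5: others sum to 34; max(0, 34 - 34) = 0.
Total collected = 0 + 10 + 8 + 1 + 0 = 19.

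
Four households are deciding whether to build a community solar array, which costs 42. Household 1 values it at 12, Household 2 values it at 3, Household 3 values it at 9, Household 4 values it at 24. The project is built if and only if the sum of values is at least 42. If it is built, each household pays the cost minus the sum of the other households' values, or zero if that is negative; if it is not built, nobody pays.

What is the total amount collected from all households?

Total value 48 ≥ cost 42, so it is built.
Household 1: others sum to 36; max(0, 42 - 36) = 6.
Household 2: others sum to 45; max(0, 42 - 45) = 0.
Household 3: others sum to 39; max(0, 42 - 39) = 3.
Household 4: others sum to 24; max(0, 42 - 24) = 18.
Total collected = 6 + 0 + 3 + 18 = 27.

27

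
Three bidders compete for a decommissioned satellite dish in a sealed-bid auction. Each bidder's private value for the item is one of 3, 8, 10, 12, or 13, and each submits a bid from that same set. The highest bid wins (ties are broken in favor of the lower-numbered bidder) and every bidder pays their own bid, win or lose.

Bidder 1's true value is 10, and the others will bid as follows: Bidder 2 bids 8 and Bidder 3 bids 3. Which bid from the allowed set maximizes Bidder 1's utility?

Bid 3: loses but pays 3, utility -3.
Bid 8: wins, pays 8, utility 10 - 8 = 2.
Bid 10: wins, pays 10, utility 10 - 10 = 0.
Bid 12: wins, pays 12, utility 10 - 12 = -2.
Bid 13: wins, pays 13, utility 10 - 13 = -3.
The best choice is 8 with utility 2.

8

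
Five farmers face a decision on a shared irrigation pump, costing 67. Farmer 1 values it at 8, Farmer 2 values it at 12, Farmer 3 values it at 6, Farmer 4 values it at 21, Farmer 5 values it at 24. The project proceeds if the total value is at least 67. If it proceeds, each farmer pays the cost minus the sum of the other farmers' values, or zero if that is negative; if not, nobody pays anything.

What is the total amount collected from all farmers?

51

Total value 71 ≥ cost 67, so it is built.
Farmer 1: others sum to 63; max(0, 67 - 63) = 4.
Farmer 2: others sum to 59; max(0, 67 - 59) = 8.
Farmer 3: others sum to 65; max(0, 67 - 65) = 2.
Farmer 4: others sum to 50; max(0, 67 - 50) = 17.
Farmer 5: others sum to 47; max(0, 67 - 47) = 20.
Total collected = 4 + 8 + 2 + 17 + 20 = 51.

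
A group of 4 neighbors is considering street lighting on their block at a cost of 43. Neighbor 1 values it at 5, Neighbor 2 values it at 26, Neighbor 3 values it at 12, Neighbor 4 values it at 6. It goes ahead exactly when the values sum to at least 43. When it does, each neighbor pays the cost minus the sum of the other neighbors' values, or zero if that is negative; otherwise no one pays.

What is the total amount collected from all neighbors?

Total value 49 ≥ cost 43, so it is built.
Neighbor 1: others sum to 44; max(0, 43 - 44) = 0.
Neighbor 2: others sum to 23; max(0, 43 - 23) = 20.
Neighbor 3: others sum to 37; max(0, 43 - 37) = 6.
Neighbor 4: others sum to 43; max(0, 43 - 43) = 0.
Total collected = 0 + 20 + 6 + 0 = 26.

26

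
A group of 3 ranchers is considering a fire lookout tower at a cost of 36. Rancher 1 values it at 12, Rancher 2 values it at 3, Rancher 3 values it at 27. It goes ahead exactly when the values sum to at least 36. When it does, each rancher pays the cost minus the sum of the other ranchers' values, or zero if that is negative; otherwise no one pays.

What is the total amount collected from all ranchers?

27

Total value 42 ≥ cost 36, so it is built.
Rancher 1: others sum to 30; max(0, 36 - 30) = 6.
Rancher 2: others sum to 39; max(0, 36 - 39) = 0.
Rancher 3: others sum to 15; max(0, 36 - 15) = 21.
Total collected = 6 + 0 + 21 = 27.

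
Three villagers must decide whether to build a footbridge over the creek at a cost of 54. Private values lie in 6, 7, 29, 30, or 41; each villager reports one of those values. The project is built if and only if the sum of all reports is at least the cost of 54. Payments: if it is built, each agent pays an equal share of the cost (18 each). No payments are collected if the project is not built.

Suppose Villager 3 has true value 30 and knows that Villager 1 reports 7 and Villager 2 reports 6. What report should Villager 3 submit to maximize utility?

Report 6: project not built, utility 0.
Report 7: project not built, utility 0.
Report 29: project not built, utility 0.
Report 30: project not built, utility 0.
Report 41: project built, pays 18, utility 30 - 18 = 12.
The best choice is 41 with utility 12.

41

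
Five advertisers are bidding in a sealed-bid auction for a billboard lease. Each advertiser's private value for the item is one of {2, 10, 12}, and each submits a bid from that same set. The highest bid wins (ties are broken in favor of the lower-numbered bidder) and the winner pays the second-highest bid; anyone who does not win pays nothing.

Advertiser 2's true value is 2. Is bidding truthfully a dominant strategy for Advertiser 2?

Yes

Check each profile of the others' bids and compare truth against every alternative bid.
Others bid (2, 2, 2, 10): truth gives 0, best alternative gives -8.
Others bid (2, 2, 10, 2): truth gives 0, best alternative gives -8.
Others bid (2, 2, 10, 10): truth gives 0, best alternative gives -8.
Others bid (2, 10, 2, 2): truth gives 0, best alternative gives -8.
Others bid (2, 10, 2, 10): truth gives 0, best alternative gives -8.
Others bid (2, 10, 10, 2): truth gives 0, best alternative gives -8.
(Remaining 75 profiles checked similarly; truth is weakly best in each.)
In every case the truthful bid is at least as good as any alternative, so it is a dominant strategy.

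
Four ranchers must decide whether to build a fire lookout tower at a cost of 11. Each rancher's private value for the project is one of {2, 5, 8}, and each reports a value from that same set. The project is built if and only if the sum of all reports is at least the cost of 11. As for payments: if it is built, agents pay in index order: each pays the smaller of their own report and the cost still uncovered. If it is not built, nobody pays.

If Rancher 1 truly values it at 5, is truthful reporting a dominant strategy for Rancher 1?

Consider the case where Rancher 2 reports 2, Rancher 3 reports 2 and Rancher 4 reports 5.
Truthful report 5: project built, pays 5, utility 5 - 5 = 0.
Report 2 instead: project built, pays 2, utility 5 - 2 = 3.
Since 3 > 0, reporting 2 is strictly better here, so truthful reporting is not dominant.

No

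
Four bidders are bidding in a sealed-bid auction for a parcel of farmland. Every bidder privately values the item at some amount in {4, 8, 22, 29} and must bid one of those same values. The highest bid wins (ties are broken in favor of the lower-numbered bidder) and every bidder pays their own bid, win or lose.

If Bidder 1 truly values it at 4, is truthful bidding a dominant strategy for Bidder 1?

Yes

Check each profile of the others' bids and compare truth against every alternative bid.
Others bid (4, 4, 4): truth gives 0, best alternative gives -4.
Others bid (4, 4, 22): truth gives -4, best alternative gives -8.
Others bid (4, 4, 29): truth gives -4, best alternative gives -8.
Others bid (4, 8, 22): truth gives -4, best alternative gives -8.
Others bid (4, 8, 29): truth gives -4, best alternative gives -8.
Others bid (4, 22, 4): truth gives -4, best alternative gives -8.
(Remaining 58 profiles checked similarly; truth is weakly best in each.)
In every case the truthful bid is at least as good as any alternative, so it is a dominant strategy.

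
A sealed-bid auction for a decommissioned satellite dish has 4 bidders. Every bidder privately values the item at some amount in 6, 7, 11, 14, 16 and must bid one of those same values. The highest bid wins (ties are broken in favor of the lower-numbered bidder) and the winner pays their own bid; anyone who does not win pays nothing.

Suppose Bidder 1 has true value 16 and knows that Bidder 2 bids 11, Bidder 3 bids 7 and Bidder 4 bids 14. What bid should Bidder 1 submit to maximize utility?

14

Bid 6: loses, pays 0, utility 0.
Bid 7: loses, pays 0, utility 0.
Bid 11: loses, pays 0, utility 0.
Bid 14: wins, pays 14, utility 16 - 14 = 2.
Bid 16: wins, pays 16, utility 16 - 16 = 0.
The best choice is 14 with utility 2.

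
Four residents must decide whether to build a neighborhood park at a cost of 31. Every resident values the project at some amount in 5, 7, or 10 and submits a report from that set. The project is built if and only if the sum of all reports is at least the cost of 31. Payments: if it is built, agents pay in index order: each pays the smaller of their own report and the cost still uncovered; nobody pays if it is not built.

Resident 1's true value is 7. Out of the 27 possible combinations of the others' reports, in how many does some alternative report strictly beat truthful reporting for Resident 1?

Others report (7, 10, 10): truth gives 0; report 5 gives 2 > 0. Violating.
Others report (10, 7, 10): truth gives 0; report 5 gives 2 > 0. Violating.
Others report (10, 10, 7): truth gives 0; report 5 gives 2 > 0. Violating.
Others report (10, 10, 10): truth gives 0; report 5 gives 2 > 0. Violating.
Others report (5, 5, 5): truth gives 0; no alternative beats it.
Others report (5, 5, 7): truth gives 0; no alternative beats it.
(Checking all 27 profiles: 4 have a profitable deviation, 23 do not.)

4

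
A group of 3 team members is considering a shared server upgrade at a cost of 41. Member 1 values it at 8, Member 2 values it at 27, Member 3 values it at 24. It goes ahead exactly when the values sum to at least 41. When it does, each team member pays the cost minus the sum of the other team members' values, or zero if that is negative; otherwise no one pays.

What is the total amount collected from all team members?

15

Total value 59 ≥ cost 41, so it is built.
Member 1: others sum to 51; max(0, 41 - 51) = 0.
Member 2: others sum to 32; max(0, 41 - 32) = 9.
Member 3: others sum to 35; max(0, 41 - 35) = 6.
Total collected = 0 + 9 + 6 = 15.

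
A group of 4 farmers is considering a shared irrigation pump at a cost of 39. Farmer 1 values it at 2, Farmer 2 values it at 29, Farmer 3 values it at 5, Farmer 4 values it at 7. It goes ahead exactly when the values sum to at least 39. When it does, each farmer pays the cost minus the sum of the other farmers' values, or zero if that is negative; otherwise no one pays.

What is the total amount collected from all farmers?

29

Total value 43 ≥ cost 39, so it is built.
Farmer 1: others sum to 41; max(0, 39 - 41) = 0.
Farmer 2: others sum to 14; max(0, 39 - 14) = 25.
Farmer 3: others sum to 38; max(0, 39 - 38) = 1.
Farmer 4: others sum to 36; max(0, 39 - 36) = 3.
Total collected = 0 + 25 + 1 + 3 = 29.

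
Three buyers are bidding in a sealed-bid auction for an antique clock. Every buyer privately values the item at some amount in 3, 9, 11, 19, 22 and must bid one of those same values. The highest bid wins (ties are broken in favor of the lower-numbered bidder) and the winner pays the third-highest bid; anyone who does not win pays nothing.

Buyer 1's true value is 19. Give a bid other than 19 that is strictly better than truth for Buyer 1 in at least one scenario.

22

Suppose Buyer 2 bids 3 and Buyer 3 bids 22.
Bid 19: loses, pays 0, utility 0.
Bid 22: wins, pays 3, utility 19 - 3 = 16.
So bidding 22 beats truth here (16 > 0).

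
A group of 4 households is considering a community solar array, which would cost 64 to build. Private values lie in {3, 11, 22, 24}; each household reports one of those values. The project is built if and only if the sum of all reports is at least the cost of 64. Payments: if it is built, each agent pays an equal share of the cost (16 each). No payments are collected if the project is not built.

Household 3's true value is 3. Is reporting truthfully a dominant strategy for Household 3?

Yes

Check each profile of the others' reports and compare truth against every alternative report.
Others report (11, 22, 22): truth gives 0, best alternative gives -13.
Others report (11, 22, 24): truth gives 0, best alternative gives -13.
Others report (11, 24, 22): truth gives 0, best alternative gives -13.
Others report (11, 24, 24): truth gives 0, best alternative gives -13.
Others report (22, 11, 22): truth gives 0, best alternative gives -13.
Others report (22, 11, 24): truth gives 0, best alternative gives -13.
(Remaining 58 profiles checked similarly; truth is weakly best in each.)
In every case the truthful report is at least as good as any alternative, so it is a dominant strategy.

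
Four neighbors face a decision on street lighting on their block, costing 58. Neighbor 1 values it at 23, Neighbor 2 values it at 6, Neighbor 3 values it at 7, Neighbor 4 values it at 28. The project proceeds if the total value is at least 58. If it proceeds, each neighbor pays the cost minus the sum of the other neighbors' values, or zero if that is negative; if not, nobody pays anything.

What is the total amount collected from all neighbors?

Total value 64 ≥ cost 58, so it is built.
Neighbor 1: others sum to 41; max(0, 58 - 41) = 17.
Neighbor 2: others sum to 58; max(0, 58 - 58) = 0.
Neighbor 3: others sum to 57; max(0, 58 - 57) = 1.
Neighbor 4: others sum to 36; max(0, 58 - 36) = 22.
Total collected = 17 + 0 + 1 + 22 = 40.

40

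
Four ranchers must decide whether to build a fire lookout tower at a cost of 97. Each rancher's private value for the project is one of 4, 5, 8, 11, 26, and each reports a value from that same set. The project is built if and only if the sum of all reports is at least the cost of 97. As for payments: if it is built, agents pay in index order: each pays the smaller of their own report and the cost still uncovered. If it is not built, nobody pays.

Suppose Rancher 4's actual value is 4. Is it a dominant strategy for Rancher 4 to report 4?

Check each profile of the others' reports and compare truth against every alternative report.
Others report (4, 4, 4): truth gives 0, best alternative gives 0.
Others report (4, 4, 5): truth gives 0, best alternative gives 0.
Others report (4, 4, 8): truth gives 0, best alternative gives 0.
Others report (4, 4, 11): truth gives 0, best alternative gives 0.
Others report (4, 4, 26): truth gives 0, best alternative gives 0.
Others report (4, 5, 4): truth gives 0, best alternative gives 0.
(Remaining 119 profiles checked similarly; truth is weakly best in each.)
In every case the truthful report is at least as good as any alternative, so it is a dominant strategy.

Yes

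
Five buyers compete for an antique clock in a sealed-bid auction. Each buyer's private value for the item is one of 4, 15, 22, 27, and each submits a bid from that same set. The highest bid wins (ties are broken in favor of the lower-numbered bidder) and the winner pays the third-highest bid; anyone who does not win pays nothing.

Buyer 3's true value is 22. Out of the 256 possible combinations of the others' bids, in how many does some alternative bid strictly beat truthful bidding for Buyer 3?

32

Others bid (4, 4, 4, 27): truth gives 0; bid 27 gives 18 > 0. Violating.
Others bid (4, 4, 15, 27): truth gives 0; bid 27 gives 7 > 0. Violating.
Others bid (4, 4, 27, 4): truth gives 0; bid 27 gives 18 > 0. Violating.
Others bid (4, 4, 27, 15): truth gives 0; bid 27 gives 7 > 0. Violating.
Others bid (4, 4, 4, 4): truth gives 18; no alternative beats it.
Others bid (4, 4, 4, 15): truth gives 18; no alternative beats it.
(Checking all 256 profiles: 32 have a profitable deviation, 224 do not.)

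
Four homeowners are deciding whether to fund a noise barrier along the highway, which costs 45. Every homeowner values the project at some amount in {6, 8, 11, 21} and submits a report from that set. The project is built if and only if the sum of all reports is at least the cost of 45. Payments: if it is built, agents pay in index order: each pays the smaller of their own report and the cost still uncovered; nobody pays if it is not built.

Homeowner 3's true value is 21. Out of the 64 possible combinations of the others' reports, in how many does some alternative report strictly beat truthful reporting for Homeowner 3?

30

Others report (6, 8, 21): truth gives 0; report 11 gives 10 > 0. Violating.
Others report (6, 11, 21): truth gives 0; report 8 gives 13 > 0. Violating.
Others report (6, 21, 8): truth gives 3; report 11 gives 10 > 3. Violating.
Others report (6, 21, 11): truth gives 3; report 8 gives 13 > 3. Violating.
Others report (6, 6, 6): truth gives 0; no alternative beats it.
Others report (6, 6, 8): truth gives 0; no alternative beats it.
(Checking all 64 profiles: 30 have a profitable deviation, 34 do not.)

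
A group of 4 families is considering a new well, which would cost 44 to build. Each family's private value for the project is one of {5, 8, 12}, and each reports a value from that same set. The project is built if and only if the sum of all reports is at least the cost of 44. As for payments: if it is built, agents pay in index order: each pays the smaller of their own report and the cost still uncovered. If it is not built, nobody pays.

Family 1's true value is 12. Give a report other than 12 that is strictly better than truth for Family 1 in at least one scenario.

8

Suppose Family 2 reports 12, Family 3 reports 12 and Family 4 reports 12.
Report 12: project built, pays 12, utility 12 - 12 = 0.
Report 8: project built, pays 8, utility 12 - 8 = 4.
So reporting 8 beats truth here (4 > 0).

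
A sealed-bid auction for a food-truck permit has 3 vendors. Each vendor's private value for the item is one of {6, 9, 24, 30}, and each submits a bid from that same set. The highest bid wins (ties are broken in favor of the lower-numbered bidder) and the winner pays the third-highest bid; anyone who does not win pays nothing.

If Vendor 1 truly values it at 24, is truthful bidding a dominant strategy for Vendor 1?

No

Consider the case where Vendor 2 bids 6 and Vendor 3 bids 30.
Truthful bid 24: loses, pays 0, utility 0.
Bid 30 instead: wins, pays 6, utility 24 - 6 = 18.
Since 18 > 0, bidding 30 is strictly better here, so truthful bidding is not dominant.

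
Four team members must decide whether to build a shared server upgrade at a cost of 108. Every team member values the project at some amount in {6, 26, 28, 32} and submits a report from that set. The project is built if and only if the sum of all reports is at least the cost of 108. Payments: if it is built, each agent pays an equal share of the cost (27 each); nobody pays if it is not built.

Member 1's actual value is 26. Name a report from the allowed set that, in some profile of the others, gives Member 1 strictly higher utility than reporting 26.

6

Suppose Member 2 reports 26, Member 3 reports 26 and Member 4 reports 32.
Report 26: project built, pays 27, utility 26 - 27 = -1.
Report 6: project not built, utility 0.
So reporting 6 beats truth here (0 > -1).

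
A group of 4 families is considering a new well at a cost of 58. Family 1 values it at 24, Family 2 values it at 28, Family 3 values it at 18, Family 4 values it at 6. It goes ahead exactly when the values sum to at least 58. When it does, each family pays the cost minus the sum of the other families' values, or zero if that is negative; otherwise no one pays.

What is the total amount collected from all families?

16

Total value 76 ≥ cost 58, so it is built.
Family 1: others sum to 52; max(0, 58 - 52) = 6.
Family 2: others sum to 48; max(0, 58 - 48) = 10.
Family 3: others sum to 58; max(0, 58 - 58) = 0.
Family 4: others sum to 70; max(0, 58 - 70) = 0.
Total collected = 6 + 10 + 0 + 0 = 16.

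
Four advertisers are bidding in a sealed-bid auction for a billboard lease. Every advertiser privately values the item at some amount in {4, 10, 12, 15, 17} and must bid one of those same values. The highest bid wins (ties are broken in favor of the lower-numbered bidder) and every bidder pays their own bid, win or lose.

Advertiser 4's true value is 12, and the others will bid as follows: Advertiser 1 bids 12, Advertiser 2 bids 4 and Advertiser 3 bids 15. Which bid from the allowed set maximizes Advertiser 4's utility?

4

Bid 4: loses but pays 4, utility -4.
Bid 10: loses but pays 10, utility -10.
Bid 12: loses but pays 12, utility -12.
Bid 15: loses but pays 15, utility -15.
Bid 17: wins, pays 17, utility 12 - 17 = -5.
The best choice is 4 with utility -4.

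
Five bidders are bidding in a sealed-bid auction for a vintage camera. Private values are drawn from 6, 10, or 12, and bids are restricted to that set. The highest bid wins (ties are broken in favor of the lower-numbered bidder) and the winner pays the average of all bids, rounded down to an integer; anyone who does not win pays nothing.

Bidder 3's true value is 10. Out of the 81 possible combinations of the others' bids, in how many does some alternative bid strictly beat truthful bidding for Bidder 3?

Others bid (6, 6, 6, 12): truth gives 0; bid 12 gives 2 > 0. Violating.
Others bid (6, 6, 10, 12): truth gives 0; bid 12 gives 1 > 0. Violating.
Others bid (6, 6, 12, 6): truth gives 0; bid 12 gives 2 > 0. Violating.
Others bid (6, 6, 12, 10): truth gives 0; bid 12 gives 1 > 0. Violating.
Others bid (6, 6, 6, 6): truth gives 4; no alternative beats it.
Others bid (6, 6, 6, 10): truth gives 3; no alternative beats it.
(Checking all 81 profiles: 20 have a profitable deviation, 61 do not.)

20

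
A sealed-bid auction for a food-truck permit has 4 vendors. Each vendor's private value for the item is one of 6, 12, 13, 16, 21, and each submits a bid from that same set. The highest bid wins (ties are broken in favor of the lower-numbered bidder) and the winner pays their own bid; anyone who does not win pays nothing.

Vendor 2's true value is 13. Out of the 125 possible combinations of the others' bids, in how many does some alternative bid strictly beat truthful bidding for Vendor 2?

Others bid (6, 6, 6): truth gives 0; bid 12 gives 1 > 0. Violating.
Others bid (6, 6, 12): truth gives 0; bid 12 gives 1 > 0. Violating.
Others bid (6, 12, 6): truth gives 0; bid 12 gives 1 > 0. Violating.
Others bid (6, 12, 12): truth gives 0; bid 12 gives 1 > 0. Violating.
Others bid (6, 6, 13): truth gives 0; no alternative beats it.
Others bid (6, 6, 16): truth gives 0; no alternative beats it.
(Checking all 125 profiles: 4 have a profitable deviation, 121 do not.)

4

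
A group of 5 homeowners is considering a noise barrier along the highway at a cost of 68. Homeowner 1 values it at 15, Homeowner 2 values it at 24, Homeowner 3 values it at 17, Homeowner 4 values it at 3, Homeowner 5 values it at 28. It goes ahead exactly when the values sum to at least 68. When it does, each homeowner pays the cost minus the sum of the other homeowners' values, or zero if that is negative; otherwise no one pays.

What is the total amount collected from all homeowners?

Total value 87 ≥ cost 68, so it is built.
Homeowner 1: others sum to 72; max(0, 68 - 72) = 0.
Homeowner 2: others sum to 63; max(0, 68 - 63) = 5.
Homeowner 3: others sum to 70; max(0, 68 - 70) = 0.
Homeowner 4: others sum to 84; max(0, 68 - 84) = 0.
Homeowner 5: others sum to 59; max(0, 68 - 59) = 9.
Total collected = 0 + 5 + 0 + 0 + 9 = 14.

14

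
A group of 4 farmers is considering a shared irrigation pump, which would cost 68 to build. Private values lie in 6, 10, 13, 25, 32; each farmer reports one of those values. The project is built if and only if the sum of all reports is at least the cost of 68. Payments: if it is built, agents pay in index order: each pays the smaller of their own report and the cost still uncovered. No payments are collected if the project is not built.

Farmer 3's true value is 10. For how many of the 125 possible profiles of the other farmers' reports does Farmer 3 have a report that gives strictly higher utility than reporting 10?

33

Others report (6, 25, 32): truth gives 0; report 6 gives 4 > 0. Violating.
Others report (6, 32, 25): truth gives 0; report 6 gives 4 > 0. Violating.
Others report (6, 32, 32): truth gives 0; report 6 gives 4 > 0. Violating.
Others report (10, 25, 32): truth gives 0; report 6 gives 4 > 0. Violating.
Others report (6, 6, 6): truth gives 0; no alternative beats it.
Others report (6, 6, 10): truth gives 0; no alternative beats it.
(Checking all 125 profiles: 33 have a profitable deviation, 92 do not.)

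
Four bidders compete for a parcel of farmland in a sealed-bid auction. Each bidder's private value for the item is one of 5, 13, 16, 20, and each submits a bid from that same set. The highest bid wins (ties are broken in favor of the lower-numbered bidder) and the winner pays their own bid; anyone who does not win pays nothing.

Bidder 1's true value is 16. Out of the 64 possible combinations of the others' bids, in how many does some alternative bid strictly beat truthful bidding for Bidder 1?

Others bid (5, 5, 5): truth gives 0; bid 5 gives 11 > 0. Violating.
Others bid (5, 5, 13): truth gives 0; bid 13 gives 3 > 0. Violating.
Others bid (5, 13, 5): truth gives 0; bid 13 gives 3 > 0. Violating.
Others bid (5, 13, 13): truth gives 0; bid 13 gives 3 > 0. Violating.
Others bid (5, 5, 16): truth gives 0; no alternative beats it.
Others bid (5, 5, 20): truth gives 0; no alternative beats it.
(Checking all 64 profiles: 8 have a profitable deviation, 56 do not.)

8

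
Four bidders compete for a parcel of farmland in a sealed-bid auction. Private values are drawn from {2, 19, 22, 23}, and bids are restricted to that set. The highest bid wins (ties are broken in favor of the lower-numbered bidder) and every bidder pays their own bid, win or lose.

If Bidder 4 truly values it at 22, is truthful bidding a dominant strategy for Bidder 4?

Consider the case where Bidder 1 bids 2, Bidder 2 bids 2 and Bidder 3 bids 2.
Truthful bid 22: wins, pays 22, utility 22 - 22 = 0.
Bid 19 instead: wins, pays 19, utility 22 - 19 = 3.
Since 3 > 0, bidding 19 is strictly better here, so truthful bidding is not dominant.

No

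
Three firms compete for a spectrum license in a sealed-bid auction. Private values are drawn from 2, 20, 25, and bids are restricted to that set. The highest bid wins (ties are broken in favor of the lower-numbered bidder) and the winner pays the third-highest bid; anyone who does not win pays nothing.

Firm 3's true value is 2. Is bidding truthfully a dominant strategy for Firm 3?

Check each profile of the others' bids and compare truth against every alternative bid.
Others bid (2, 2): truth gives 0, best alternative gives 0.
Others bid (2, 20): truth gives 0, best alternative gives 0.
Others bid (2, 25): truth gives 0, best alternative gives 0.
Others bid (20, 2): truth gives 0, best alternative gives 0.
Others bid (20, 20): truth gives 0, best alternative gives 0.
Others bid (20, 25): truth gives 0, best alternative gives 0.
(Remaining 3 profiles checked similarly; truth is weakly best in each.)
In every case the truthful bid is at least as good as any alternative, so it is a dominant strategy.

Yes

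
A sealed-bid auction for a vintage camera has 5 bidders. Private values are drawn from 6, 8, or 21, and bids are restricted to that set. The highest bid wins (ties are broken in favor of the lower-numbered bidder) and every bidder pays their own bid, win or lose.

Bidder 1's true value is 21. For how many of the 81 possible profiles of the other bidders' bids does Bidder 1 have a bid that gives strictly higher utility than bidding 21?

16

Others bid (6, 6, 6, 6): truth gives 0; bid 6 gives 15 > 0. Violating.
Others bid (6, 6, 6, 8): truth gives 0; bid 8 gives 13 > 0. Violating.
Others bid (6, 6, 8, 6): truth gives 0; bid 8 gives 13 > 0. Violating.
Others bid (6, 6, 8, 8): truth gives 0; bid 8 gives 13 > 0. Violating.
Others bid (6, 6, 6, 21): truth gives 0; no alternative beats it.
Others bid (6, 6, 8, 21): truth gives 0; no alternative beats it.
(Checking all 81 profiles: 16 have a profitable deviation, 65 do not.)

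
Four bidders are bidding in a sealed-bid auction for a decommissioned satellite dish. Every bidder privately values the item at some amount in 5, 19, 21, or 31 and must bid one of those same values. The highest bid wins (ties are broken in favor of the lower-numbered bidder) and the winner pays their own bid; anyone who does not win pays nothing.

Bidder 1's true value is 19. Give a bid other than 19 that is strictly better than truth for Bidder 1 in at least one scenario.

Suppose Bidder 2 bids 5, Bidder 3 bids 5 and Bidder 4 bids 5.
Bid 19: wins, pays 19, utility 19 - 19 = 0.
Bid 5: wins, pays 5, utility 19 - 5 = 14.
So bidding 5 beats truth here (14 > 0).

5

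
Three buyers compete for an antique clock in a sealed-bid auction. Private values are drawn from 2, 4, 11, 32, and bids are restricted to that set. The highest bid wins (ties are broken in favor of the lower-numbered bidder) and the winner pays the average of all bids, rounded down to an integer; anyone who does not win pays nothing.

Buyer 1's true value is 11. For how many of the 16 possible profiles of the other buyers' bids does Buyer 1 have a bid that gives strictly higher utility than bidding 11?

Others bid (2, 2): truth gives 6; bid 2 gives 9 > 6. Violating.
Others bid (2, 4): truth gives 6; bid 4 gives 8 > 6. Violating.
Others bid (4, 2): truth gives 6; bid 4 gives 8 > 6. Violating.
Others bid (4, 4): truth gives 5; bid 4 gives 7 > 5. Violating.
Others bid (2, 11): truth gives 3; no alternative beats it.
Others bid (2, 32): truth gives 0; no alternative beats it.
(Checking all 16 profiles: 4 have a profitable deviation, 12 do not.)

4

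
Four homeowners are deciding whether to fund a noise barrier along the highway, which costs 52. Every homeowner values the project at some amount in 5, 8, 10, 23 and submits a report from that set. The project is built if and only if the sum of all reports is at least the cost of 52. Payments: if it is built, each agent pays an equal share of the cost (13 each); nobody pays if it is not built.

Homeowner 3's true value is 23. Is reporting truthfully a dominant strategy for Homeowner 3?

Yes

Check each profile of the others' reports and compare truth against every alternative report.
Others report (5, 5, 23): truth gives 10, best alternative gives 0.
Others report (5, 8, 23): truth gives 10, best alternative gives 0.
Others report (5, 10, 23): truth gives 10, best alternative gives 0.
Others report (5, 23, 5): truth gives 10, best alternative gives 0.
Others report (5, 23, 8): truth gives 10, best alternative gives 0.
Others report (5, 23, 10): truth gives 10, best alternative gives 0.
(Remaining 58 profiles checked similarly; truth is weakly best in each.)
In every case the truthful report is at least as good as any alternative, so it is a dominant strategy.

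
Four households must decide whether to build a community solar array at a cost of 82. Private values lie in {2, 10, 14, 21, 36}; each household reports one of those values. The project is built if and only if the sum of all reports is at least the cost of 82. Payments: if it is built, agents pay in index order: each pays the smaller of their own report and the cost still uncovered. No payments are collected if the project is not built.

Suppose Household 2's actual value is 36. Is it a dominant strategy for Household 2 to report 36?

No

Consider the case where Household 1 reports 2, Household 3 reports 36 and Household 4 reports 36.
Truthful report 36: project built, pays 36, utility 36 - 36 = 0.
Report 10 instead: project built, pays 10, utility 36 - 10 = 26.
Since 26 > 0, reporting 10 is strictly better here, so truthful reporting is not dominant.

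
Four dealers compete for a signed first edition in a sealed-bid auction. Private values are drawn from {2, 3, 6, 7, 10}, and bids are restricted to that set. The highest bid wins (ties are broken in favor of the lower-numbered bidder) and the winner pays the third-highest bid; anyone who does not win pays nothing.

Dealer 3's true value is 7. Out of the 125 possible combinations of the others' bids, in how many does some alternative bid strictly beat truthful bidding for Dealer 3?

Others bid (2, 2, 10): truth gives 0; bid 10 gives 5 > 0. Violating.
Others bid (2, 3, 10): truth gives 0; bid 10 gives 4 > 0. Violating.
Others bid (2, 6, 10): truth gives 0; bid 10 gives 1 > 0. Violating.
Others bid (2, 7, 2): truth gives 0; bid 10 gives 5 > 0. Violating.
Others bid (2, 2, 2): truth gives 5; no alternative beats it.
Others bid (2, 2, 3): truth gives 5; no alternative beats it.
(Checking all 125 profiles: 27 have a profitable deviation, 98 do not.)

27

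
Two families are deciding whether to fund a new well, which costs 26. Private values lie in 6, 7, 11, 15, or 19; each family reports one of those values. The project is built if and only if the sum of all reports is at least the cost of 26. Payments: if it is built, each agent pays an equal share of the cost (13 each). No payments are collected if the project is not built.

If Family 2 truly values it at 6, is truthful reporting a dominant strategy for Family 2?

Check each profile of the others' reports and compare truth against every alternative report.
Others report (19): truth gives 0, best alternative gives -7.
Others report (6): truth gives 0, best alternative gives 0.
Others report (7): truth gives 0, best alternative gives 0.
Others report (11): truth gives 0, best alternative gives 0.
Others report (15): truth gives 0, best alternative gives 0.
In every case the truthful report is at least as good as any alternative, so it is a dominant strategy.

Yes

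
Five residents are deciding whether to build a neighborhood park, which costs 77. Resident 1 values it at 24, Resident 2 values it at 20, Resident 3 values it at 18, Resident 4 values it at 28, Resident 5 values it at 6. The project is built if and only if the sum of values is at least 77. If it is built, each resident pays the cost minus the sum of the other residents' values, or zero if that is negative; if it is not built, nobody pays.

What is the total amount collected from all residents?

Total value 96 ≥ cost 77, so it is built.
Resident 1: others sum to 72; max(0, 77 - 72) = 5.
Resident 2: others sum to 76; max(0, 77 - 76) = 1.
Resident 3: others sum to 78; max(0, 77 - 78) = 0.
Resident 4: others sum to 68; max(0, 77 - 68) = 9.
Resident 5: others sum to 90; max(0, 77 - 90) = 0.
Total collected = 5 + 1 + 0 + 9 + 0 = 15.

15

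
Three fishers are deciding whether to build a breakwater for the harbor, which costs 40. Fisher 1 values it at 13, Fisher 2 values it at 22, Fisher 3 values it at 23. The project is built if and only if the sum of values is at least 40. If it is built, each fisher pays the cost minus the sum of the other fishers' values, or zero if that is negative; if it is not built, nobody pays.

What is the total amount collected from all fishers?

Total value 58 ≥ cost 40, so it is built.
Fisher 1: others sum to 45; max(0, 40 - 45) = 0.
Fisher 2: others sum to 36; max(0, 40 - 36) = 4.
Fisher 3: others sum to 35; max(0, 40 - 35) = 5.
Total collected = 0 + 4 + 5 = 9.

9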